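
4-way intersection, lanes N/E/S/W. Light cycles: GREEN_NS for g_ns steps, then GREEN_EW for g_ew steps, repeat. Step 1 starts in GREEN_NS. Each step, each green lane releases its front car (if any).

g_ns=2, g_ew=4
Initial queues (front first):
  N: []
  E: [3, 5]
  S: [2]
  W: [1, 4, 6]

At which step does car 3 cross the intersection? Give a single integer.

Step 1 [NS]: N:empty,E:wait,S:car2-GO,W:wait | queues: N=0 E=2 S=0 W=3
Step 2 [NS]: N:empty,E:wait,S:empty,W:wait | queues: N=0 E=2 S=0 W=3
Step 3 [EW]: N:wait,E:car3-GO,S:wait,W:car1-GO | queues: N=0 E=1 S=0 W=2
Step 4 [EW]: N:wait,E:car5-GO,S:wait,W:car4-GO | queues: N=0 E=0 S=0 W=1
Step 5 [EW]: N:wait,E:empty,S:wait,W:car6-GO | queues: N=0 E=0 S=0 W=0
Car 3 crosses at step 3

3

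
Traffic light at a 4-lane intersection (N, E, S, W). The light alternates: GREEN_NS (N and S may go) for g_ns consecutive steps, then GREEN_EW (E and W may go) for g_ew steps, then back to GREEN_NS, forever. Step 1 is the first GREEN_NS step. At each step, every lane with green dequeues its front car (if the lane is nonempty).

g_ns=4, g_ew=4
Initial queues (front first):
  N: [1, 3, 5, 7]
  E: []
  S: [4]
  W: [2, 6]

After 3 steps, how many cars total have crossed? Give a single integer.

Answer: 4

Derivation:
Step 1 [NS]: N:car1-GO,E:wait,S:car4-GO,W:wait | queues: N=3 E=0 S=0 W=2
Step 2 [NS]: N:car3-GO,E:wait,S:empty,W:wait | queues: N=2 E=0 S=0 W=2
Step 3 [NS]: N:car5-GO,E:wait,S:empty,W:wait | queues: N=1 E=0 S=0 W=2
Cars crossed by step 3: 4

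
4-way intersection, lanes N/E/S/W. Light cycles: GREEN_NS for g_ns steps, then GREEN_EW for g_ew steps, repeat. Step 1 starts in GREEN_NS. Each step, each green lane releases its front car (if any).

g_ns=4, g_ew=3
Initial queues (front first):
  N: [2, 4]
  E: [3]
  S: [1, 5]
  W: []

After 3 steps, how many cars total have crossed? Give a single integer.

Step 1 [NS]: N:car2-GO,E:wait,S:car1-GO,W:wait | queues: N=1 E=1 S=1 W=0
Step 2 [NS]: N:car4-GO,E:wait,S:car5-GO,W:wait | queues: N=0 E=1 S=0 W=0
Step 3 [NS]: N:empty,E:wait,S:empty,W:wait | queues: N=0 E=1 S=0 W=0
Cars crossed by step 3: 4

Answer: 4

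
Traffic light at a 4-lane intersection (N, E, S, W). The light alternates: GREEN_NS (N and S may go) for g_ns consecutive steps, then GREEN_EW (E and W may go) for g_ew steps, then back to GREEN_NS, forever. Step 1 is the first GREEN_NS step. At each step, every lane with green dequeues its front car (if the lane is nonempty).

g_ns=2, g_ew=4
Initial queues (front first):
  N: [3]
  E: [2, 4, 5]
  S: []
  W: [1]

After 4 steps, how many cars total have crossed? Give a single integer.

Step 1 [NS]: N:car3-GO,E:wait,S:empty,W:wait | queues: N=0 E=3 S=0 W=1
Step 2 [NS]: N:empty,E:wait,S:empty,W:wait | queues: N=0 E=3 S=0 W=1
Step 3 [EW]: N:wait,E:car2-GO,S:wait,W:car1-GO | queues: N=0 E=2 S=0 W=0
Step 4 [EW]: N:wait,E:car4-GO,S:wait,W:empty | queues: N=0 E=1 S=0 W=0
Cars crossed by step 4: 4

Answer: 4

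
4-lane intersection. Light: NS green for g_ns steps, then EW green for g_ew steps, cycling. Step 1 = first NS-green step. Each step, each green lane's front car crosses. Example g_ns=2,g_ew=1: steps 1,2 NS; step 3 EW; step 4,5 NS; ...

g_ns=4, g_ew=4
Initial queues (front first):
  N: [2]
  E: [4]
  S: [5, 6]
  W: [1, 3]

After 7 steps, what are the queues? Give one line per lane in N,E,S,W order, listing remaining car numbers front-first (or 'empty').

Step 1 [NS]: N:car2-GO,E:wait,S:car5-GO,W:wait | queues: N=0 E=1 S=1 W=2
Step 2 [NS]: N:empty,E:wait,S:car6-GO,W:wait | queues: N=0 E=1 S=0 W=2
Step 3 [NS]: N:empty,E:wait,S:empty,W:wait | queues: N=0 E=1 S=0 W=2
Step 4 [NS]: N:empty,E:wait,S:empty,W:wait | queues: N=0 E=1 S=0 W=2
Step 5 [EW]: N:wait,E:car4-GO,S:wait,W:car1-GO | queues: N=0 E=0 S=0 W=1
Step 6 [EW]: N:wait,E:empty,S:wait,W:car3-GO | queues: N=0 E=0 S=0 W=0

N: empty
E: empty
S: empty
W: empty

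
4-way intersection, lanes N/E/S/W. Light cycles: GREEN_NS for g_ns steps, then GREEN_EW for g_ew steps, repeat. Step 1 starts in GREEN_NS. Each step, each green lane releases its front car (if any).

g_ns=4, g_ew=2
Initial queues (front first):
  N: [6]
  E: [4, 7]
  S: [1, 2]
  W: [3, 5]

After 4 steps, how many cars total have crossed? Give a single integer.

Step 1 [NS]: N:car6-GO,E:wait,S:car1-GO,W:wait | queues: N=0 E=2 S=1 W=2
Step 2 [NS]: N:empty,E:wait,S:car2-GO,W:wait | queues: N=0 E=2 S=0 W=2
Step 3 [NS]: N:empty,E:wait,S:empty,W:wait | queues: N=0 E=2 S=0 W=2
Step 4 [NS]: N:empty,E:wait,S:empty,W:wait | queues: N=0 E=2 S=0 W=2
Cars crossed by step 4: 3

Answer: 3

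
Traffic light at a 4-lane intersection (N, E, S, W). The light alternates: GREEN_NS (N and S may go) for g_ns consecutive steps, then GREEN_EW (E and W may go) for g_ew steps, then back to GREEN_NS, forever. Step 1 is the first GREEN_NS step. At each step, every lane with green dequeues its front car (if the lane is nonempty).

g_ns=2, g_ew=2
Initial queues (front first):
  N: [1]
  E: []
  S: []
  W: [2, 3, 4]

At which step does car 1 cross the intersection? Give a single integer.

Step 1 [NS]: N:car1-GO,E:wait,S:empty,W:wait | queues: N=0 E=0 S=0 W=3
Step 2 [NS]: N:empty,E:wait,S:empty,W:wait | queues: N=0 E=0 S=0 W=3
Step 3 [EW]: N:wait,E:empty,S:wait,W:car2-GO | queues: N=0 E=0 S=0 W=2
Step 4 [EW]: N:wait,E:empty,S:wait,W:car3-GO | queues: N=0 E=0 S=0 W=1
Step 5 [NS]: N:empty,E:wait,S:empty,W:wait | queues: N=0 E=0 S=0 W=1
Step 6 [NS]: N:empty,E:wait,S:empty,W:wait | queues: N=0 E=0 S=0 W=1
Step 7 [EW]: N:wait,E:empty,S:wait,W:car4-GO | queues: N=0 E=0 S=0 W=0
Car 1 crosses at step 1

1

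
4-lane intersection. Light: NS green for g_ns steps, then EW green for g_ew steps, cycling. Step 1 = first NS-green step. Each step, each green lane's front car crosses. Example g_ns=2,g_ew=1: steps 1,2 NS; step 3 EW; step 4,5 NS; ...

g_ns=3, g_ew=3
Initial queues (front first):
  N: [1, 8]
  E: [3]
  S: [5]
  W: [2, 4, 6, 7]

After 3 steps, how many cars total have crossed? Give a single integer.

Step 1 [NS]: N:car1-GO,E:wait,S:car5-GO,W:wait | queues: N=1 E=1 S=0 W=4
Step 2 [NS]: N:car8-GO,E:wait,S:empty,W:wait | queues: N=0 E=1 S=0 W=4
Step 3 [NS]: N:empty,E:wait,S:empty,W:wait | queues: N=0 E=1 S=0 W=4
Cars crossed by step 3: 3

Answer: 3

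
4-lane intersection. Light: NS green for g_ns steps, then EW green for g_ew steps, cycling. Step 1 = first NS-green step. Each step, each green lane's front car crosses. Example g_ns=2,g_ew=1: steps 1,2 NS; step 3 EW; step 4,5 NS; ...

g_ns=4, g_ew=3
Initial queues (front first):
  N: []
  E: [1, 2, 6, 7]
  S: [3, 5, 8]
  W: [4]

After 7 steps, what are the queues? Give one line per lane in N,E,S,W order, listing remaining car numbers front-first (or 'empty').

Step 1 [NS]: N:empty,E:wait,S:car3-GO,W:wait | queues: N=0 E=4 S=2 W=1
Step 2 [NS]: N:empty,E:wait,S:car5-GO,W:wait | queues: N=0 E=4 S=1 W=1
Step 3 [NS]: N:empty,E:wait,S:car8-GO,W:wait | queues: N=0 E=4 S=0 W=1
Step 4 [NS]: N:empty,E:wait,S:empty,W:wait | queues: N=0 E=4 S=0 W=1
Step 5 [EW]: N:wait,E:car1-GO,S:wait,W:car4-GO | queues: N=0 E=3 S=0 W=0
Step 6 [EW]: N:wait,E:car2-GO,S:wait,W:empty | queues: N=0 E=2 S=0 W=0
Step 7 [EW]: N:wait,E:car6-GO,S:wait,W:empty | queues: N=0 E=1 S=0 W=0

N: empty
E: 7
S: empty
W: empty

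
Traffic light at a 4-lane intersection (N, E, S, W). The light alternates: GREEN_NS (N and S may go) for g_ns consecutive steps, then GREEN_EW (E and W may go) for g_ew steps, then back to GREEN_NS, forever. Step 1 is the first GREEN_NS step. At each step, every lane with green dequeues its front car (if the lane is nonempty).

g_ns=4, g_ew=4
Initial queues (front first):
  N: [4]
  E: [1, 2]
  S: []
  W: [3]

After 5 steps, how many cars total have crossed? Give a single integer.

Answer: 3

Derivation:
Step 1 [NS]: N:car4-GO,E:wait,S:empty,W:wait | queues: N=0 E=2 S=0 W=1
Step 2 [NS]: N:empty,E:wait,S:empty,W:wait | queues: N=0 E=2 S=0 W=1
Step 3 [NS]: N:empty,E:wait,S:empty,W:wait | queues: N=0 E=2 S=0 W=1
Step 4 [NS]: N:empty,E:wait,S:empty,W:wait | queues: N=0 E=2 S=0 W=1
Step 5 [EW]: N:wait,E:car1-GO,S:wait,W:car3-GO | queues: N=0 E=1 S=0 W=0
Cars crossed by step 5: 3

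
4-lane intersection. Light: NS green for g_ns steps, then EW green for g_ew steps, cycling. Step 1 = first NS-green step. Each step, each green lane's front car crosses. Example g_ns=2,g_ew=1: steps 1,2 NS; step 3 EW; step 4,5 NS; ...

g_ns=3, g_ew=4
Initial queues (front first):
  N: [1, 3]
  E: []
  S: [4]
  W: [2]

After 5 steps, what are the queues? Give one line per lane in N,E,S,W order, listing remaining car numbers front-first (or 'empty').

Step 1 [NS]: N:car1-GO,E:wait,S:car4-GO,W:wait | queues: N=1 E=0 S=0 W=1
Step 2 [NS]: N:car3-GO,E:wait,S:empty,W:wait | queues: N=0 E=0 S=0 W=1
Step 3 [NS]: N:empty,E:wait,S:empty,W:wait | queues: N=0 E=0 S=0 W=1
Step 4 [EW]: N:wait,E:empty,S:wait,W:car2-GO | queues: N=0 E=0 S=0 W=0

N: empty
E: empty
S: empty
W: empty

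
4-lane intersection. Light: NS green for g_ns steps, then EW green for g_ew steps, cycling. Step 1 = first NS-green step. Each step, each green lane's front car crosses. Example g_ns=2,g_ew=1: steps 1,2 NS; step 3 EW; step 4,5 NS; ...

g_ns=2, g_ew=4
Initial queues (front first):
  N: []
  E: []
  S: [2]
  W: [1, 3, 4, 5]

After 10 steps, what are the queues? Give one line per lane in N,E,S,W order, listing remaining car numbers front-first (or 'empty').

Step 1 [NS]: N:empty,E:wait,S:car2-GO,W:wait | queues: N=0 E=0 S=0 W=4
Step 2 [NS]: N:empty,E:wait,S:empty,W:wait | queues: N=0 E=0 S=0 W=4
Step 3 [EW]: N:wait,E:empty,S:wait,W:car1-GO | queues: N=0 E=0 S=0 W=3
Step 4 [EW]: N:wait,E:empty,S:wait,W:car3-GO | queues: N=0 E=0 S=0 W=2
Step 5 [EW]: N:wait,E:empty,S:wait,W:car4-GO | queues: N=0 E=0 S=0 W=1
Step 6 [EW]: N:wait,E:empty,S:wait,W:car5-GO | queues: N=0 E=0 S=0 W=0

N: empty
E: empty
S: empty
W: empty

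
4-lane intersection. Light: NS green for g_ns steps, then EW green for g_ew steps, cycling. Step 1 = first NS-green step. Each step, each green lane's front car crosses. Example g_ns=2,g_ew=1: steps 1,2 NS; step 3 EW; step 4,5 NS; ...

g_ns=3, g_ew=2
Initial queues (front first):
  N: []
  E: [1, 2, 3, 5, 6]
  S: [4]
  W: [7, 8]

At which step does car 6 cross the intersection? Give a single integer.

Step 1 [NS]: N:empty,E:wait,S:car4-GO,W:wait | queues: N=0 E=5 S=0 W=2
Step 2 [NS]: N:empty,E:wait,S:empty,W:wait | queues: N=0 E=5 S=0 W=2
Step 3 [NS]: N:empty,E:wait,S:empty,W:wait | queues: N=0 E=5 S=0 W=2
Step 4 [EW]: N:wait,E:car1-GO,S:wait,W:car7-GO | queues: N=0 E=4 S=0 W=1
Step 5 [EW]: N:wait,E:car2-GO,S:wait,W:car8-GO | queues: N=0 E=3 S=0 W=0
Step 6 [NS]: N:empty,E:wait,S:empty,W:wait | queues: N=0 E=3 S=0 W=0
Step 7 [NS]: N:empty,E:wait,S:empty,W:wait | queues: N=0 E=3 S=0 W=0
Step 8 [NS]: N:empty,E:wait,S:empty,W:wait | queues: N=0 E=3 S=0 W=0
Step 9 [EW]: N:wait,E:car3-GO,S:wait,W:empty | queues: N=0 E=2 S=0 W=0
Step 10 [EW]: N:wait,E:car5-GO,S:wait,W:empty | queues: N=0 E=1 S=0 W=0
Step 11 [NS]: N:empty,E:wait,S:empty,W:wait | queues: N=0 E=1 S=0 W=0
Step 12 [NS]: N:empty,E:wait,S:empty,W:wait | queues: N=0 E=1 S=0 W=0
Step 13 [NS]: N:empty,E:wait,S:empty,W:wait | queues: N=0 E=1 S=0 W=0
Step 14 [EW]: N:wait,E:car6-GO,S:wait,W:empty | queues: N=0 E=0 S=0 W=0
Car 6 crosses at step 14

14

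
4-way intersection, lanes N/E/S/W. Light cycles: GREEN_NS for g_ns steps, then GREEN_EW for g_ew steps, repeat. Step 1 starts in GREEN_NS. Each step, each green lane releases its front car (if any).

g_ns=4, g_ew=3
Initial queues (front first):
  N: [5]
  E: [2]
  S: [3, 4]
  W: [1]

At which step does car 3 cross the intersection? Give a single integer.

Step 1 [NS]: N:car5-GO,E:wait,S:car3-GO,W:wait | queues: N=0 E=1 S=1 W=1
Step 2 [NS]: N:empty,E:wait,S:car4-GO,W:wait | queues: N=0 E=1 S=0 W=1
Step 3 [NS]: N:empty,E:wait,S:empty,W:wait | queues: N=0 E=1 S=0 W=1
Step 4 [NS]: N:empty,E:wait,S:empty,W:wait | queues: N=0 E=1 S=0 W=1
Step 5 [EW]: N:wait,E:car2-GO,S:wait,W:car1-GO | queues: N=0 E=0 S=0 W=0
Car 3 crosses at step 1

1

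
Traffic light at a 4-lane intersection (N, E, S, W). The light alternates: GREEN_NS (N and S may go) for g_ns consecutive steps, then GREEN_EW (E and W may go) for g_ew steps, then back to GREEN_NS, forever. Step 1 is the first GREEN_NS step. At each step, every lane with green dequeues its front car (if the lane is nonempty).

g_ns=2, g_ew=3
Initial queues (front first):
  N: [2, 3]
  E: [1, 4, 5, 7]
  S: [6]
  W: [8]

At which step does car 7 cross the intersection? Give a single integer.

Step 1 [NS]: N:car2-GO,E:wait,S:car6-GO,W:wait | queues: N=1 E=4 S=0 W=1
Step 2 [NS]: N:car3-GO,E:wait,S:empty,W:wait | queues: N=0 E=4 S=0 W=1
Step 3 [EW]: N:wait,E:car1-GO,S:wait,W:car8-GO | queues: N=0 E=3 S=0 W=0
Step 4 [EW]: N:wait,E:car4-GO,S:wait,W:empty | queues: N=0 E=2 S=0 W=0
Step 5 [EW]: N:wait,E:car5-GO,S:wait,W:empty | queues: N=0 E=1 S=0 W=0
Step 6 [NS]: N:empty,E:wait,S:empty,W:wait | queues: N=0 E=1 S=0 W=0
Step 7 [NS]: N:empty,E:wait,S:empty,W:wait | queues: N=0 E=1 S=0 W=0
Step 8 [EW]: N:wait,E:car7-GO,S:wait,W:empty | queues: N=0 E=0 S=0 W=0
Car 7 crosses at step 8

8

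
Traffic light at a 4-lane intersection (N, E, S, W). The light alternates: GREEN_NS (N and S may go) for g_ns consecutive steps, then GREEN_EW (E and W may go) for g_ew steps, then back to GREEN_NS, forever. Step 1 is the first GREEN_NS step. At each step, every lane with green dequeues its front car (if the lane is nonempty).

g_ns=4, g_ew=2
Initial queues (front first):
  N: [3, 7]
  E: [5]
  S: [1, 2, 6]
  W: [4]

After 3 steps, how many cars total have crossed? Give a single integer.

Answer: 5

Derivation:
Step 1 [NS]: N:car3-GO,E:wait,S:car1-GO,W:wait | queues: N=1 E=1 S=2 W=1
Step 2 [NS]: N:car7-GO,E:wait,S:car2-GO,W:wait | queues: N=0 E=1 S=1 W=1
Step 3 [NS]: N:empty,E:wait,S:car6-GO,W:wait | queues: N=0 E=1 S=0 W=1
Cars crossed by step 3: 5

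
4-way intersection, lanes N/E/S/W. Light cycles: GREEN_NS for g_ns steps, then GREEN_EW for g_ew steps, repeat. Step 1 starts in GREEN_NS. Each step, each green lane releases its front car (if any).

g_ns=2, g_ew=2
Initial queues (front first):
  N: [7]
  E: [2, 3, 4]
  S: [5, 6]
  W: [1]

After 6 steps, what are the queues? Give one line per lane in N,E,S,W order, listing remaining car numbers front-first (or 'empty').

Step 1 [NS]: N:car7-GO,E:wait,S:car5-GO,W:wait | queues: N=0 E=3 S=1 W=1
Step 2 [NS]: N:empty,E:wait,S:car6-GO,W:wait | queues: N=0 E=3 S=0 W=1
Step 3 [EW]: N:wait,E:car2-GO,S:wait,W:car1-GO | queues: N=0 E=2 S=0 W=0
Step 4 [EW]: N:wait,E:car3-GO,S:wait,W:empty | queues: N=0 E=1 S=0 W=0
Step 5 [NS]: N:empty,E:wait,S:empty,W:wait | queues: N=0 E=1 S=0 W=0
Step 6 [NS]: N:empty,E:wait,S:empty,W:wait | queues: N=0 E=1 S=0 W=0

N: empty
E: 4
S: empty
W: empty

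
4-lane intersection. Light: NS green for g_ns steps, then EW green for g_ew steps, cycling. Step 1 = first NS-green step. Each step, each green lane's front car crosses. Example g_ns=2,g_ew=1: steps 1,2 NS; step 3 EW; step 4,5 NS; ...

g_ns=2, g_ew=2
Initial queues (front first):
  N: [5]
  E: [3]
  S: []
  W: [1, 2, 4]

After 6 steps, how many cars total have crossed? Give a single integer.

Step 1 [NS]: N:car5-GO,E:wait,S:empty,W:wait | queues: N=0 E=1 S=0 W=3
Step 2 [NS]: N:empty,E:wait,S:empty,W:wait | queues: N=0 E=1 S=0 W=3
Step 3 [EW]: N:wait,E:car3-GO,S:wait,W:car1-GO | queues: N=0 E=0 S=0 W=2
Step 4 [EW]: N:wait,E:empty,S:wait,W:car2-GO | queues: N=0 E=0 S=0 W=1
Step 5 [NS]: N:empty,E:wait,S:empty,W:wait | queues: N=0 E=0 S=0 W=1
Step 6 [NS]: N:empty,E:wait,S:empty,W:wait | queues: N=0 E=0 S=0 W=1
Cars crossed by step 6: 4

Answer: 4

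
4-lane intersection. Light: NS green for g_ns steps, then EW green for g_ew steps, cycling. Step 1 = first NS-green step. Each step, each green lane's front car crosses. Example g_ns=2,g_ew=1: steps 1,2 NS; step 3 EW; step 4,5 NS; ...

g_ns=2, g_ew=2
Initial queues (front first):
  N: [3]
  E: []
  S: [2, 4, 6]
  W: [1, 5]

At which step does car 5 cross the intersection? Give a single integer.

Step 1 [NS]: N:car3-GO,E:wait,S:car2-GO,W:wait | queues: N=0 E=0 S=2 W=2
Step 2 [NS]: N:empty,E:wait,S:car4-GO,W:wait | queues: N=0 E=0 S=1 W=2
Step 3 [EW]: N:wait,E:empty,S:wait,W:car1-GO | queues: N=0 E=0 S=1 W=1
Step 4 [EW]: N:wait,E:empty,S:wait,W:car5-GO | queues: N=0 E=0 S=1 W=0
Step 5 [NS]: N:empty,E:wait,S:car6-GO,W:wait | queues: N=0 E=0 S=0 W=0
Car 5 crosses at step 4

4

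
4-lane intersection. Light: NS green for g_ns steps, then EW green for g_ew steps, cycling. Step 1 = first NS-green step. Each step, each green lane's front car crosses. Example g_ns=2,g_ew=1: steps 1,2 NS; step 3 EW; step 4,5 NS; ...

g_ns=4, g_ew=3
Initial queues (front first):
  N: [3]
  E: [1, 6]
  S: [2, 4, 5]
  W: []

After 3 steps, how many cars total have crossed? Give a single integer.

Step 1 [NS]: N:car3-GO,E:wait,S:car2-GO,W:wait | queues: N=0 E=2 S=2 W=0
Step 2 [NS]: N:empty,E:wait,S:car4-GO,W:wait | queues: N=0 E=2 S=1 W=0
Step 3 [NS]: N:empty,E:wait,S:car5-GO,W:wait | queues: N=0 E=2 S=0 W=0
Cars crossed by step 3: 4

Answer: 4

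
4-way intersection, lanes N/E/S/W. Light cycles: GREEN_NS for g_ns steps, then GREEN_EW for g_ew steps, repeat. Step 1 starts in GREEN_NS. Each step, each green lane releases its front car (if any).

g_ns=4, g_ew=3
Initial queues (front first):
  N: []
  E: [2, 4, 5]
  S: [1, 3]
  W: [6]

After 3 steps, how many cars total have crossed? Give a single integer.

Answer: 2

Derivation:
Step 1 [NS]: N:empty,E:wait,S:car1-GO,W:wait | queues: N=0 E=3 S=1 W=1
Step 2 [NS]: N:empty,E:wait,S:car3-GO,W:wait | queues: N=0 E=3 S=0 W=1
Step 3 [NS]: N:empty,E:wait,S:empty,W:wait | queues: N=0 E=3 S=0 W=1
Cars crossed by step 3: 2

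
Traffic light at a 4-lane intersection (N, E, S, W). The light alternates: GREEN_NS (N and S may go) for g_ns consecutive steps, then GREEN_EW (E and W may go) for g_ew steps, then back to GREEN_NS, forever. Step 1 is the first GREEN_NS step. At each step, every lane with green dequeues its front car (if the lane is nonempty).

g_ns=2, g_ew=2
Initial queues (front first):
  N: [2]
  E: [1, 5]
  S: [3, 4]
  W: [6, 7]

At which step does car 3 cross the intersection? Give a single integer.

Step 1 [NS]: N:car2-GO,E:wait,S:car3-GO,W:wait | queues: N=0 E=2 S=1 W=2
Step 2 [NS]: N:empty,E:wait,S:car4-GO,W:wait | queues: N=0 E=2 S=0 W=2
Step 3 [EW]: N:wait,E:car1-GO,S:wait,W:car6-GO | queues: N=0 E=1 S=0 W=1
Step 4 [EW]: N:wait,E:car5-GO,S:wait,W:car7-GO | queues: N=0 E=0 S=0 W=0
Car 3 crosses at step 1

1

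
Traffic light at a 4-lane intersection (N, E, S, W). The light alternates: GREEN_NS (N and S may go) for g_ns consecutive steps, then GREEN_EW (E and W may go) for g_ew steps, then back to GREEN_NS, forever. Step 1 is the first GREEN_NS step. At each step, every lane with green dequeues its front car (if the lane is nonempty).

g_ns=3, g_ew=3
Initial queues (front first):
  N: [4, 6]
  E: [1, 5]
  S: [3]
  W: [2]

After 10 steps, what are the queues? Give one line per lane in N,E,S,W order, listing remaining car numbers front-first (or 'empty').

Step 1 [NS]: N:car4-GO,E:wait,S:car3-GO,W:wait | queues: N=1 E=2 S=0 W=1
Step 2 [NS]: N:car6-GO,E:wait,S:empty,W:wait | queues: N=0 E=2 S=0 W=1
Step 3 [NS]: N:empty,E:wait,S:empty,W:wait | queues: N=0 E=2 S=0 W=1
Step 4 [EW]: N:wait,E:car1-GO,S:wait,W:car2-GO | queues: N=0 E=1 S=0 W=0
Step 5 [EW]: N:wait,E:car5-GO,S:wait,W:empty | queues: N=0 E=0 S=0 W=0

N: empty
E: empty
S: empty
W: empty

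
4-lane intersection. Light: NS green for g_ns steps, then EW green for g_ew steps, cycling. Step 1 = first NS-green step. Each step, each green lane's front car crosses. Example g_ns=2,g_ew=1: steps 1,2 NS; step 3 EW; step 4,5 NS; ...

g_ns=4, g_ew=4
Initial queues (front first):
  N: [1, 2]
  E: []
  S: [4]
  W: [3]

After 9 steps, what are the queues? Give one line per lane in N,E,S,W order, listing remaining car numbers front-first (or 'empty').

Step 1 [NS]: N:car1-GO,E:wait,S:car4-GO,W:wait | queues: N=1 E=0 S=0 W=1
Step 2 [NS]: N:car2-GO,E:wait,S:empty,W:wait | queues: N=0 E=0 S=0 W=1
Step 3 [NS]: N:empty,E:wait,S:empty,W:wait | queues: N=0 E=0 S=0 W=1
Step 4 [NS]: N:empty,E:wait,S:empty,W:wait | queues: N=0 E=0 S=0 W=1
Step 5 [EW]: N:wait,E:empty,S:wait,W:car3-GO | queues: N=0 E=0 S=0 W=0

N: empty
E: empty
S: empty
W: empty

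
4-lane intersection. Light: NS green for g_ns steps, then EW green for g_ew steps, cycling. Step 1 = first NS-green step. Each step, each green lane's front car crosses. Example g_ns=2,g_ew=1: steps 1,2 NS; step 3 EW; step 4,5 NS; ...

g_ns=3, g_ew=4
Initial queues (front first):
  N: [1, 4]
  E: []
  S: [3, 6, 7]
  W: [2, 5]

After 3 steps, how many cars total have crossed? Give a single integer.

Step 1 [NS]: N:car1-GO,E:wait,S:car3-GO,W:wait | queues: N=1 E=0 S=2 W=2
Step 2 [NS]: N:car4-GO,E:wait,S:car6-GO,W:wait | queues: N=0 E=0 S=1 W=2
Step 3 [NS]: N:empty,E:wait,S:car7-GO,W:wait | queues: N=0 E=0 S=0 W=2
Cars crossed by step 3: 5

Answer: 5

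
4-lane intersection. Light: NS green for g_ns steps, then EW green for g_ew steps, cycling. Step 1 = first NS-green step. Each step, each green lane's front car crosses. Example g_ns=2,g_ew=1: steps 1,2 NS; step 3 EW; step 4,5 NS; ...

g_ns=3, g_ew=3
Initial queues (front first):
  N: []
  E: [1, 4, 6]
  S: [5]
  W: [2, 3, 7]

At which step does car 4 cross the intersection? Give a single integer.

Step 1 [NS]: N:empty,E:wait,S:car5-GO,W:wait | queues: N=0 E=3 S=0 W=3
Step 2 [NS]: N:empty,E:wait,S:empty,W:wait | queues: N=0 E=3 S=0 W=3
Step 3 [NS]: N:empty,E:wait,S:empty,W:wait | queues: N=0 E=3 S=0 W=3
Step 4 [EW]: N:wait,E:car1-GO,S:wait,W:car2-GO | queues: N=0 E=2 S=0 W=2
Step 5 [EW]: N:wait,E:car4-GO,S:wait,W:car3-GO | queues: N=0 E=1 S=0 W=1
Step 6 [EW]: N:wait,E:car6-GO,S:wait,W:car7-GO | queues: N=0 E=0 S=0 W=0
Car 4 crosses at step 5

5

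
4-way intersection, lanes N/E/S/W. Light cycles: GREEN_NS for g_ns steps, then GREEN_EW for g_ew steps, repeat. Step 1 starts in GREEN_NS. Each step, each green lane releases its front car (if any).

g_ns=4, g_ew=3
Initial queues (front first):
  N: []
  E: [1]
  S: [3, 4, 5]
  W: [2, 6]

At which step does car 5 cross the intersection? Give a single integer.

Step 1 [NS]: N:empty,E:wait,S:car3-GO,W:wait | queues: N=0 E=1 S=2 W=2
Step 2 [NS]: N:empty,E:wait,S:car4-GO,W:wait | queues: N=0 E=1 S=1 W=2
Step 3 [NS]: N:empty,E:wait,S:car5-GO,W:wait | queues: N=0 E=1 S=0 W=2
Step 4 [NS]: N:empty,E:wait,S:empty,W:wait | queues: N=0 E=1 S=0 W=2
Step 5 [EW]: N:wait,E:car1-GO,S:wait,W:car2-GO | queues: N=0 E=0 S=0 W=1
Step 6 [EW]: N:wait,E:empty,S:wait,W:car6-GO | queues: N=0 E=0 S=0 W=0
Car 5 crosses at step 3

3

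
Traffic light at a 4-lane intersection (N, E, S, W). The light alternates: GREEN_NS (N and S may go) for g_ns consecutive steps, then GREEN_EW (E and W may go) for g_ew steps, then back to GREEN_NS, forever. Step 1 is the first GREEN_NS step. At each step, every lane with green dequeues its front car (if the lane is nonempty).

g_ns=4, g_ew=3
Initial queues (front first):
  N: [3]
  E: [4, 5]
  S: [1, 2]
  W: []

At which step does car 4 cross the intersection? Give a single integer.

Step 1 [NS]: N:car3-GO,E:wait,S:car1-GO,W:wait | queues: N=0 E=2 S=1 W=0
Step 2 [NS]: N:empty,E:wait,S:car2-GO,W:wait | queues: N=0 E=2 S=0 W=0
Step 3 [NS]: N:empty,E:wait,S:empty,W:wait | queues: N=0 E=2 S=0 W=0
Step 4 [NS]: N:empty,E:wait,S:empty,W:wait | queues: N=0 E=2 S=0 W=0
Step 5 [EW]: N:wait,E:car4-GO,S:wait,W:empty | queues: N=0 E=1 S=0 W=0
Step 6 [EW]: N:wait,E:car5-GO,S:wait,W:empty | queues: N=0 E=0 S=0 W=0
Car 4 crosses at step 5

5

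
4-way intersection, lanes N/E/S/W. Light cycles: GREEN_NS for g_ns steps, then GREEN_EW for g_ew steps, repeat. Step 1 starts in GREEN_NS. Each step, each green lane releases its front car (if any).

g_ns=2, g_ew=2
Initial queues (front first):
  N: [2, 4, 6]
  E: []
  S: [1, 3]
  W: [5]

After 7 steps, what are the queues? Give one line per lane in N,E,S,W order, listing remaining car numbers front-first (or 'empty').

Step 1 [NS]: N:car2-GO,E:wait,S:car1-GO,W:wait | queues: N=2 E=0 S=1 W=1
Step 2 [NS]: N:car4-GO,E:wait,S:car3-GO,W:wait | queues: N=1 E=0 S=0 W=1
Step 3 [EW]: N:wait,E:empty,S:wait,W:car5-GO | queues: N=1 E=0 S=0 W=0
Step 4 [EW]: N:wait,E:empty,S:wait,W:empty | queues: N=1 E=0 S=0 W=0
Step 5 [NS]: N:car6-GO,E:wait,S:empty,W:wait | queues: N=0 E=0 S=0 W=0

N: empty
E: empty
S: empty
W: empty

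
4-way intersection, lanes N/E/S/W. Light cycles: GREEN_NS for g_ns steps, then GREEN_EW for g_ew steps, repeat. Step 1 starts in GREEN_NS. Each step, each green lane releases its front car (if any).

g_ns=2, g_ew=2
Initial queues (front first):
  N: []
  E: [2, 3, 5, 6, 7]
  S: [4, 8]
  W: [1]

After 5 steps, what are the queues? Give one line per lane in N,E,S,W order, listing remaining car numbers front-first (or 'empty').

Step 1 [NS]: N:empty,E:wait,S:car4-GO,W:wait | queues: N=0 E=5 S=1 W=1
Step 2 [NS]: N:empty,E:wait,S:car8-GO,W:wait | queues: N=0 E=5 S=0 W=1
Step 3 [EW]: N:wait,E:car2-GO,S:wait,W:car1-GO | queues: N=0 E=4 S=0 W=0
Step 4 [EW]: N:wait,E:car3-GO,S:wait,W:empty | queues: N=0 E=3 S=0 W=0
Step 5 [NS]: N:empty,E:wait,S:empty,W:wait | queues: N=0 E=3 S=0 W=0

N: empty
E: 5 6 7
S: empty
W: empty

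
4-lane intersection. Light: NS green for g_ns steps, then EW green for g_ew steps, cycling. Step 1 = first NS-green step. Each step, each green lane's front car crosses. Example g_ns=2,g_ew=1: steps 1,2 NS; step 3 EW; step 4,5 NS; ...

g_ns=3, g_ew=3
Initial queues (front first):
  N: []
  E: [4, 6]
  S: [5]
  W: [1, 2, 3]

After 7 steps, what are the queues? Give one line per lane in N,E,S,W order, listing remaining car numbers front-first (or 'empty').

Step 1 [NS]: N:empty,E:wait,S:car5-GO,W:wait | queues: N=0 E=2 S=0 W=3
Step 2 [NS]: N:empty,E:wait,S:empty,W:wait | queues: N=0 E=2 S=0 W=3
Step 3 [NS]: N:empty,E:wait,S:empty,W:wait | queues: N=0 E=2 S=0 W=3
Step 4 [EW]: N:wait,E:car4-GO,S:wait,W:car1-GO | queues: N=0 E=1 S=0 W=2
Step 5 [EW]: N:wait,E:car6-GO,S:wait,W:car2-GO | queues: N=0 E=0 S=0 W=1
Step 6 [EW]: N:wait,E:empty,S:wait,W:car3-GO | queues: N=0 E=0 S=0 W=0

N: empty
E: empty
S: empty
W: empty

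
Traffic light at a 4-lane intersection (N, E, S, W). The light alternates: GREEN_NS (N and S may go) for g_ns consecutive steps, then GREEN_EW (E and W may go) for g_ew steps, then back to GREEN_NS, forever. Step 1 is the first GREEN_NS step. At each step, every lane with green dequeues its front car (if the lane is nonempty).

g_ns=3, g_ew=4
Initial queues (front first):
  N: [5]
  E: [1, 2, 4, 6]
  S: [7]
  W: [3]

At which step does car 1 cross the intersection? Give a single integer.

Step 1 [NS]: N:car5-GO,E:wait,S:car7-GO,W:wait | queues: N=0 E=4 S=0 W=1
Step 2 [NS]: N:empty,E:wait,S:empty,W:wait | queues: N=0 E=4 S=0 W=1
Step 3 [NS]: N:empty,E:wait,S:empty,W:wait | queues: N=0 E=4 S=0 W=1
Step 4 [EW]: N:wait,E:car1-GO,S:wait,W:car3-GO | queues: N=0 E=3 S=0 W=0
Step 5 [EW]: N:wait,E:car2-GO,S:wait,W:empty | queues: N=0 E=2 S=0 W=0
Step 6 [EW]: N:wait,E:car4-GO,S:wait,W:empty | queues: N=0 E=1 S=0 W=0
Step 7 [EW]: N:wait,E:car6-GO,S:wait,W:empty | queues: N=0 E=0 S=0 W=0
Car 1 crosses at step 4

4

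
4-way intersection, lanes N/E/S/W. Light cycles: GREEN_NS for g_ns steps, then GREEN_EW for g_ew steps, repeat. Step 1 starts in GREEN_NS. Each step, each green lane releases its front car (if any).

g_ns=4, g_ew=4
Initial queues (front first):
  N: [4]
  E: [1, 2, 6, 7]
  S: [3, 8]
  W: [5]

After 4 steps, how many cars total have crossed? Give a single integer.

Step 1 [NS]: N:car4-GO,E:wait,S:car3-GO,W:wait | queues: N=0 E=4 S=1 W=1
Step 2 [NS]: N:empty,E:wait,S:car8-GO,W:wait | queues: N=0 E=4 S=0 W=1
Step 3 [NS]: N:empty,E:wait,S:empty,W:wait | queues: N=0 E=4 S=0 W=1
Step 4 [NS]: N:empty,E:wait,S:empty,W:wait | queues: N=0 E=4 S=0 W=1
Cars crossed by step 4: 3

Answer: 3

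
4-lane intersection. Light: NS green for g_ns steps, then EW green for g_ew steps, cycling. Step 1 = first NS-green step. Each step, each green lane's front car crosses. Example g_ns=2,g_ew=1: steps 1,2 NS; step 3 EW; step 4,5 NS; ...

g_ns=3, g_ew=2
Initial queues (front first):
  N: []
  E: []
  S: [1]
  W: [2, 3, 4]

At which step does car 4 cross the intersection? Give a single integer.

Step 1 [NS]: N:empty,E:wait,S:car1-GO,W:wait | queues: N=0 E=0 S=0 W=3
Step 2 [NS]: N:empty,E:wait,S:empty,W:wait | queues: N=0 E=0 S=0 W=3
Step 3 [NS]: N:empty,E:wait,S:empty,W:wait | queues: N=0 E=0 S=0 W=3
Step 4 [EW]: N:wait,E:empty,S:wait,W:car2-GO | queues: N=0 E=0 S=0 W=2
Step 5 [EW]: N:wait,E:empty,S:wait,W:car3-GO | queues: N=0 E=0 S=0 W=1
Step 6 [NS]: N:empty,E:wait,S:empty,W:wait | queues: N=0 E=0 S=0 W=1
Step 7 [NS]: N:empty,E:wait,S:empty,W:wait | queues: N=0 E=0 S=0 W=1
Step 8 [NS]: N:empty,E:wait,S:empty,W:wait | queues: N=0 E=0 S=0 W=1
Step 9 [EW]: N:wait,E:empty,S:wait,W:car4-GO | queues: N=0 E=0 S=0 W=0
Car 4 crosses at step 9

9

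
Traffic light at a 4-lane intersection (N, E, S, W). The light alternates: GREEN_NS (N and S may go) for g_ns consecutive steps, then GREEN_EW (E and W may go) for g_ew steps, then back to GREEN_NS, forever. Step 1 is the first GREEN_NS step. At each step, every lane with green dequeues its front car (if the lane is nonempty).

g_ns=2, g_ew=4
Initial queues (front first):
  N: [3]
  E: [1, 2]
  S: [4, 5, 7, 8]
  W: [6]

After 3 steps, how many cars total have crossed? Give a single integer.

Answer: 5

Derivation:
Step 1 [NS]: N:car3-GO,E:wait,S:car4-GO,W:wait | queues: N=0 E=2 S=3 W=1
Step 2 [NS]: N:empty,E:wait,S:car5-GO,W:wait | queues: N=0 E=2 S=2 W=1
Step 3 [EW]: N:wait,E:car1-GO,S:wait,W:car6-GO | queues: N=0 E=1 S=2 W=0
Cars crossed by step 3: 5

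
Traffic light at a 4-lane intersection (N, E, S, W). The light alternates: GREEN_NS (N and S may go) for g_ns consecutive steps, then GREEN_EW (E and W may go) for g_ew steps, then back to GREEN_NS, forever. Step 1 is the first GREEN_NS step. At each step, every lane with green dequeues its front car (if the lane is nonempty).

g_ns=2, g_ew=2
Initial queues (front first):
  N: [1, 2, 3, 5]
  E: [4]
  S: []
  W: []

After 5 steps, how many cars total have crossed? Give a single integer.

Step 1 [NS]: N:car1-GO,E:wait,S:empty,W:wait | queues: N=3 E=1 S=0 W=0
Step 2 [NS]: N:car2-GO,E:wait,S:empty,W:wait | queues: N=2 E=1 S=0 W=0
Step 3 [EW]: N:wait,E:car4-GO,S:wait,W:empty | queues: N=2 E=0 S=0 W=0
Step 4 [EW]: N:wait,E:empty,S:wait,W:empty | queues: N=2 E=0 S=0 W=0
Step 5 [NS]: N:car3-GO,E:wait,S:empty,W:wait | queues: N=1 E=0 S=0 W=0
Cars crossed by step 5: 4

Answer: 4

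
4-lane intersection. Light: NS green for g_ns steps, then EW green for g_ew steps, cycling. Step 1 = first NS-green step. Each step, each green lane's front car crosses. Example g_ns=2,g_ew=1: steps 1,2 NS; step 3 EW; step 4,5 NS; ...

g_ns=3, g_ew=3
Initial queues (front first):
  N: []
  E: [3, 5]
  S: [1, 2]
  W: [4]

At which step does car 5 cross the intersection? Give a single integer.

Step 1 [NS]: N:empty,E:wait,S:car1-GO,W:wait | queues: N=0 E=2 S=1 W=1
Step 2 [NS]: N:empty,E:wait,S:car2-GO,W:wait | queues: N=0 E=2 S=0 W=1
Step 3 [NS]: N:empty,E:wait,S:empty,W:wait | queues: N=0 E=2 S=0 W=1
Step 4 [EW]: N:wait,E:car3-GO,S:wait,W:car4-GO | queues: N=0 E=1 S=0 W=0
Step 5 [EW]: N:wait,E:car5-GO,S:wait,W:empty | queues: N=0 E=0 S=0 W=0
Car 5 crosses at step 5

5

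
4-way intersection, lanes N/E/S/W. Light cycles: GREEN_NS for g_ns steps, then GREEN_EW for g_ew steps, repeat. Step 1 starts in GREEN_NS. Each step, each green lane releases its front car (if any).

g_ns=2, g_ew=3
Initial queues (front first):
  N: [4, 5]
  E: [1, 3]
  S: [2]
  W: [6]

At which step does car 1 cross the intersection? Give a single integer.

Step 1 [NS]: N:car4-GO,E:wait,S:car2-GO,W:wait | queues: N=1 E=2 S=0 W=1
Step 2 [NS]: N:car5-GO,E:wait,S:empty,W:wait | queues: N=0 E=2 S=0 W=1
Step 3 [EW]: N:wait,E:car1-GO,S:wait,W:car6-GO | queues: N=0 E=1 S=0 W=0
Step 4 [EW]: N:wait,E:car3-GO,S:wait,W:empty | queues: N=0 E=0 S=0 W=0
Car 1 crosses at step 3

3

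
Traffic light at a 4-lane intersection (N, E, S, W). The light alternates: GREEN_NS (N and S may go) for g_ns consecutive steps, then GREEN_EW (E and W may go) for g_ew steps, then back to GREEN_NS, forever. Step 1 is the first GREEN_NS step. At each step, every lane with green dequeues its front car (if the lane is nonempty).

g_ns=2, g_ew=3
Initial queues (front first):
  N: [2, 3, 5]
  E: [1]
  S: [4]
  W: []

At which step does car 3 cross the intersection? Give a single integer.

Step 1 [NS]: N:car2-GO,E:wait,S:car4-GO,W:wait | queues: N=2 E=1 S=0 W=0
Step 2 [NS]: N:car3-GO,E:wait,S:empty,W:wait | queues: N=1 E=1 S=0 W=0
Step 3 [EW]: N:wait,E:car1-GO,S:wait,W:empty | queues: N=1 E=0 S=0 W=0
Step 4 [EW]: N:wait,E:empty,S:wait,W:empty | queues: N=1 E=0 S=0 W=0
Step 5 [EW]: N:wait,E:empty,S:wait,W:empty | queues: N=1 E=0 S=0 W=0
Step 6 [NS]: N:car5-GO,E:wait,S:empty,W:wait | queues: N=0 E=0 S=0 W=0
Car 3 crosses at step 2

2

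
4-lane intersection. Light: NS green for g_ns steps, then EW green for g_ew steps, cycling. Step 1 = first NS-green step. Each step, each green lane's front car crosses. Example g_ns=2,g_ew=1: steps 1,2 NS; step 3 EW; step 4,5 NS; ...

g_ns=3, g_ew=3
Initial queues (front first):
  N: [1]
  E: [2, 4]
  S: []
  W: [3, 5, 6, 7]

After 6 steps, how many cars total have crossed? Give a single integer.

Step 1 [NS]: N:car1-GO,E:wait,S:empty,W:wait | queues: N=0 E=2 S=0 W=4
Step 2 [NS]: N:empty,E:wait,S:empty,W:wait | queues: N=0 E=2 S=0 W=4
Step 3 [NS]: N:empty,E:wait,S:empty,W:wait | queues: N=0 E=2 S=0 W=4
Step 4 [EW]: N:wait,E:car2-GO,S:wait,W:car3-GO | queues: N=0 E=1 S=0 W=3
Step 5 [EW]: N:wait,E:car4-GO,S:wait,W:car5-GO | queues: N=0 E=0 S=0 W=2
Step 6 [EW]: N:wait,E:empty,S:wait,W:car6-GO | queues: N=0 E=0 S=0 W=1
Cars crossed by step 6: 6

Answer: 6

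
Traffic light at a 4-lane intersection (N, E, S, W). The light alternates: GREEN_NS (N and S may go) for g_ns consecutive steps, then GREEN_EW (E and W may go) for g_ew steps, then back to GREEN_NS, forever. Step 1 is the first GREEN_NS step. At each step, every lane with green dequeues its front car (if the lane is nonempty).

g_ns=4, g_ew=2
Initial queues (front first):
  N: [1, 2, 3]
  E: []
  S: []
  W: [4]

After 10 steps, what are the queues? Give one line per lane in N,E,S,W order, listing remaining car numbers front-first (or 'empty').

Step 1 [NS]: N:car1-GO,E:wait,S:empty,W:wait | queues: N=2 E=0 S=0 W=1
Step 2 [NS]: N:car2-GO,E:wait,S:empty,W:wait | queues: N=1 E=0 S=0 W=1
Step 3 [NS]: N:car3-GO,E:wait,S:empty,W:wait | queues: N=0 E=0 S=0 W=1
Step 4 [NS]: N:empty,E:wait,S:empty,W:wait | queues: N=0 E=0 S=0 W=1
Step 5 [EW]: N:wait,E:empty,S:wait,W:car4-GO | queues: N=0 E=0 S=0 W=0

N: empty
E: empty
S: empty
W: empty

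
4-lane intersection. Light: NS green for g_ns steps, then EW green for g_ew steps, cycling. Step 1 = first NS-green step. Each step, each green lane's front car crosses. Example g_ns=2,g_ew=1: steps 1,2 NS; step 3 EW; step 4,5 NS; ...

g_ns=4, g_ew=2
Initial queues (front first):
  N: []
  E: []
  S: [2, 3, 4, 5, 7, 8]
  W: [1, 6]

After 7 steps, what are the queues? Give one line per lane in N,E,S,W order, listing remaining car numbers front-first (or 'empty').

Step 1 [NS]: N:empty,E:wait,S:car2-GO,W:wait | queues: N=0 E=0 S=5 W=2
Step 2 [NS]: N:empty,E:wait,S:car3-GO,W:wait | queues: N=0 E=0 S=4 W=2
Step 3 [NS]: N:empty,E:wait,S:car4-GO,W:wait | queues: N=0 E=0 S=3 W=2
Step 4 [NS]: N:empty,E:wait,S:car5-GO,W:wait | queues: N=0 E=0 S=2 W=2
Step 5 [EW]: N:wait,E:empty,S:wait,W:car1-GO | queues: N=0 E=0 S=2 W=1
Step 6 [EW]: N:wait,E:empty,S:wait,W:car6-GO | queues: N=0 E=0 S=2 W=0
Step 7 [NS]: N:empty,E:wait,S:car7-GO,W:wait | queues: N=0 E=0 S=1 W=0

N: empty
E: empty
S: 8
W: empty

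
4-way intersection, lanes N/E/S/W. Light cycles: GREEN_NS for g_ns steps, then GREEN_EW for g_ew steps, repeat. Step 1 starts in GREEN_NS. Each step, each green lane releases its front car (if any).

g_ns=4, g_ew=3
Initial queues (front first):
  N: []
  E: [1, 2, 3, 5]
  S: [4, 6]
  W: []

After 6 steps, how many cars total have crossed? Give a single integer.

Answer: 4

Derivation:
Step 1 [NS]: N:empty,E:wait,S:car4-GO,W:wait | queues: N=0 E=4 S=1 W=0
Step 2 [NS]: N:empty,E:wait,S:car6-GO,W:wait | queues: N=0 E=4 S=0 W=0
Step 3 [NS]: N:empty,E:wait,S:empty,W:wait | queues: N=0 E=4 S=0 W=0
Step 4 [NS]: N:empty,E:wait,S:empty,W:wait | queues: N=0 E=4 S=0 W=0
Step 5 [EW]: N:wait,E:car1-GO,S:wait,W:empty | queues: N=0 E=3 S=0 W=0
Step 6 [EW]: N:wait,E:car2-GO,S:wait,W:empty | queues: N=0 E=2 S=0 W=0
Cars crossed by step 6: 4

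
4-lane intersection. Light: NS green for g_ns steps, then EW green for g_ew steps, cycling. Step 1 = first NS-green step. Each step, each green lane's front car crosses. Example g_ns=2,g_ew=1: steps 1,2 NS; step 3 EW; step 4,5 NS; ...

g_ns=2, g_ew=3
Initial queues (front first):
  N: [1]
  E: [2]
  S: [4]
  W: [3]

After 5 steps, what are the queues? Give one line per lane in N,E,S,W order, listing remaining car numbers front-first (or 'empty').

Step 1 [NS]: N:car1-GO,E:wait,S:car4-GO,W:wait | queues: N=0 E=1 S=0 W=1
Step 2 [NS]: N:empty,E:wait,S:empty,W:wait | queues: N=0 E=1 S=0 W=1
Step 3 [EW]: N:wait,E:car2-GO,S:wait,W:car3-GO | queues: N=0 E=0 S=0 W=0

N: empty
E: empty
S: empty
W: empty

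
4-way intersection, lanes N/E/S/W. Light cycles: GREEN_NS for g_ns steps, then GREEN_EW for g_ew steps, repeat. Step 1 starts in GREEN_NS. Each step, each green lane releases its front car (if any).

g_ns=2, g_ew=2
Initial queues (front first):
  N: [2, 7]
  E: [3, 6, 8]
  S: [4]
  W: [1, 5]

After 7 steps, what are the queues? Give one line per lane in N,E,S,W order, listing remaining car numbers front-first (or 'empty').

Step 1 [NS]: N:car2-GO,E:wait,S:car4-GO,W:wait | queues: N=1 E=3 S=0 W=2
Step 2 [NS]: N:car7-GO,E:wait,S:empty,W:wait | queues: N=0 E=3 S=0 W=2
Step 3 [EW]: N:wait,E:car3-GO,S:wait,W:car1-GO | queues: N=0 E=2 S=0 W=1
Step 4 [EW]: N:wait,E:car6-GO,S:wait,W:car5-GO | queues: N=0 E=1 S=0 W=0
Step 5 [NS]: N:empty,E:wait,S:empty,W:wait | queues: N=0 E=1 S=0 W=0
Step 6 [NS]: N:empty,E:wait,S:empty,W:wait | queues: N=0 E=1 S=0 W=0
Step 7 [EW]: N:wait,E:car8-GO,S:wait,W:empty | queues: N=0 E=0 S=0 W=0

N: empty
E: empty
S: empty
W: empty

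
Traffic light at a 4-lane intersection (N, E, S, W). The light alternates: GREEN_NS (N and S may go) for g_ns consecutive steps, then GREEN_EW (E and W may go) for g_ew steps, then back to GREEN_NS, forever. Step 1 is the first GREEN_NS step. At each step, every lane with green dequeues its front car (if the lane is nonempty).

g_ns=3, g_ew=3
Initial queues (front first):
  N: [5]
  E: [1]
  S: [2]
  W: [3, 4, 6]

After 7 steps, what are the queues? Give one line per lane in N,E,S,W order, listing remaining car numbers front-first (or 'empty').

Step 1 [NS]: N:car5-GO,E:wait,S:car2-GO,W:wait | queues: N=0 E=1 S=0 W=3
Step 2 [NS]: N:empty,E:wait,S:empty,W:wait | queues: N=0 E=1 S=0 W=3
Step 3 [NS]: N:empty,E:wait,S:empty,W:wait | queues: N=0 E=1 S=0 W=3
Step 4 [EW]: N:wait,E:car1-GO,S:wait,W:car3-GO | queues: N=0 E=0 S=0 W=2
Step 5 [EW]: N:wait,E:empty,S:wait,W:car4-GO | queues: N=0 E=0 S=0 W=1
Step 6 [EW]: N:wait,E:empty,S:wait,W:car6-GO | queues: N=0 E=0 S=0 W=0

N: empty
E: empty
S: empty
W: empty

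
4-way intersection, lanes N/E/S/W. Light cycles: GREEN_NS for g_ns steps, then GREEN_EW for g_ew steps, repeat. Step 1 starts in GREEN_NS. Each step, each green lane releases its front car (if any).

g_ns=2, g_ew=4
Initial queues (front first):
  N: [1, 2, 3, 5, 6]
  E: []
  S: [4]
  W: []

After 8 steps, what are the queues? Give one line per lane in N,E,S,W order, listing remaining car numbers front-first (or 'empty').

Step 1 [NS]: N:car1-GO,E:wait,S:car4-GO,W:wait | queues: N=4 E=0 S=0 W=0
Step 2 [NS]: N:car2-GO,E:wait,S:empty,W:wait | queues: N=3 E=0 S=0 W=0
Step 3 [EW]: N:wait,E:empty,S:wait,W:empty | queues: N=3 E=0 S=0 W=0
Step 4 [EW]: N:wait,E:empty,S:wait,W:empty | queues: N=3 E=0 S=0 W=0
Step 5 [EW]: N:wait,E:empty,S:wait,W:empty | queues: N=3 E=0 S=0 W=0
Step 6 [EW]: N:wait,E:empty,S:wait,W:empty | queues: N=3 E=0 S=0 W=0
Step 7 [NS]: N:car3-GO,E:wait,S:empty,W:wait | queues: N=2 E=0 S=0 W=0
Step 8 [NS]: N:car5-GO,E:wait,S:empty,W:wait | queues: N=1 E=0 S=0 W=0

N: 6
E: empty
S: empty
W: empty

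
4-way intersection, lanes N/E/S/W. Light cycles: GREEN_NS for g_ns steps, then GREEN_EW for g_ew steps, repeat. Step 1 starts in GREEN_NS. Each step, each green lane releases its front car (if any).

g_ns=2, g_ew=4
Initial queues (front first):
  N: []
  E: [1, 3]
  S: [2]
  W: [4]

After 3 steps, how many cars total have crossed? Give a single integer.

Step 1 [NS]: N:empty,E:wait,S:car2-GO,W:wait | queues: N=0 E=2 S=0 W=1
Step 2 [NS]: N:empty,E:wait,S:empty,W:wait | queues: N=0 E=2 S=0 W=1
Step 3 [EW]: N:wait,E:car1-GO,S:wait,W:car4-GO | queues: N=0 E=1 S=0 W=0
Cars crossed by step 3: 3

Answer: 3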